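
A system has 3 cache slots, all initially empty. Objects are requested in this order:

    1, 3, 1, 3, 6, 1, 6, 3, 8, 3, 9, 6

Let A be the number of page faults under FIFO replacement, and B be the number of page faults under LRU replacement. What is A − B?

Under FIFO: F F . . F . . . F . F . → 5 faults.
Under LRU: F F . . F . . . F . F F → 6 faults.
A − B = 5 − 6 = -1.

-1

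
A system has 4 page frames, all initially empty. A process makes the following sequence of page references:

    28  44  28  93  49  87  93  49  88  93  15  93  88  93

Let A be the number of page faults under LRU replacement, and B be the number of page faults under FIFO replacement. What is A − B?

-1

Under LRU: F F . F F F . . F . F . . . → 7 faults.
Under FIFO: F F . F F F . . F . F F . . → 8 faults.
A − B = 7 − 8 = -1.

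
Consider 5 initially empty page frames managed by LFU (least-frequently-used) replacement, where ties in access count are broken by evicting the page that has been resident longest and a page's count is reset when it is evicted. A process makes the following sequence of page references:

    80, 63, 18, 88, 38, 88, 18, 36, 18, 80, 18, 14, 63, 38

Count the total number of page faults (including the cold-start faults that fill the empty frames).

80: miss, frames {80}
63: miss, frames {80,63}
18: miss, frames {80,63,18}
88: miss, frames {80,63,18,88}
38: miss, frames {80,63,18,88,38}
88: hit
18: hit
36: miss, evict 80, frames {63,18,88,38,36}
18: hit
80: miss, evict 63, frames {18,88,38,36,80}
18: hit
14: miss, evict 38, frames {18,88,36,80,14}
63: miss, evict 36, frames {18,88,80,14,63}
38: miss, evict 80, frames {18,88,14,63,38}
Page faults: 10.

10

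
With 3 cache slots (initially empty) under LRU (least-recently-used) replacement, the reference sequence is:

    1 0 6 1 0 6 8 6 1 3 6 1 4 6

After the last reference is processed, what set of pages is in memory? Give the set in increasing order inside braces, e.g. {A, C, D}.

1 → fault, frames [1]
0 → fault, frames [1, 0]
6 → fault, frames [1, 0, 6]
1 → hit
0 → hit
6 → hit
8 → fault, evict 1, frames [0, 6, 8]
6 → hit
1 → fault, evict 0, frames [8, 6, 1]
3 → fault, evict 8, frames [6, 1, 3]
6 → hit
1 → hit
4 → fault, evict 3, frames [6, 1, 4]
6 → hit

{1, 4, 6}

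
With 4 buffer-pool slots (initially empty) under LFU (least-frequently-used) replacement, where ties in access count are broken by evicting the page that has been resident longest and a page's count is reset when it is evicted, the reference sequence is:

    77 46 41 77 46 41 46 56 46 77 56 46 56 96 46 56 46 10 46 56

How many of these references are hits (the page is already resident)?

77: miss, frames {77}
46: miss, frames {77,46}
41: miss, frames {77,46,41}
77: hit
46: hit
41: hit
46: hit
56: miss, frames {77,46,41,56}
46: hit
77: hit
56: hit
46: hit
56: hit
96: miss, evict 41, frames {77,46,56,96}
46: hit
56: hit
46: hit
10: miss, evict 96, frames {77,46,56,10}
46: hit
56: hit
Hits: 14.

14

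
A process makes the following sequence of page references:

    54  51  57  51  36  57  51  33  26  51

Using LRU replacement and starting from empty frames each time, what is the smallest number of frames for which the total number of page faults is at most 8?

f=1: 10 faults
f=2: 9 faults
f=3: 6 faults
f=4: 6 faults
f=5: 6 faults
f=6: 6 faults
Smallest f with faults ≤ 8 is 3.

3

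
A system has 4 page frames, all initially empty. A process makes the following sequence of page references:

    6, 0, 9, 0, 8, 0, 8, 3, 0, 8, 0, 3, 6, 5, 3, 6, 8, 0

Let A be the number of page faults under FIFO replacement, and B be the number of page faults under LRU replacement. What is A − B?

Under FIFO: F F F . F . . F . . . . F F . . . F → 8 faults.
Under LRU: F F F . F . . F . . . . F F . . F F → 9 faults.
A − B = 8 − 9 = -1.

-1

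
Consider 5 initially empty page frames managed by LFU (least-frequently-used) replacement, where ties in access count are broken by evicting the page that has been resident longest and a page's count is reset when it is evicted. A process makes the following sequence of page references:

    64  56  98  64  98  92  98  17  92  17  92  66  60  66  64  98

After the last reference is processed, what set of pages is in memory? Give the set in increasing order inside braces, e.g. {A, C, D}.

{17, 64, 66, 92, 98}

64 -> fault, frames {64}
56 -> fault, frames {64,56}
98 -> fault, frames {64,56,98}
64 -> hit
98 -> hit
92 -> fault, frames {64,56,98,92}
98 -> hit
17 -> fault, frames {64,56,98,92,17}
92 -> hit
17 -> hit
92 -> hit
66 -> fault, evict 56, frames {64,98,92,17,66}
60 -> fault, evict 66, frames {64,98,92,17,60}
66 -> fault, evict 60, frames {64,98,92,17,66}
64 -> hit
98 -> hit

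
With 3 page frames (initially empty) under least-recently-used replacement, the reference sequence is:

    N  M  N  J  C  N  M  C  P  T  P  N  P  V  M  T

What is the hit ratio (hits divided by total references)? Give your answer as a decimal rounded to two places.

0.31

N → fault, frames [N]
M → fault, frames [N, M]
N → hit
J → fault, frames [M, N, J]
C → fault, evict M, frames [N, J, C]
N → hit
M → fault, evict J, frames [C, N, M]
C → hit
P → fault, evict N, frames [M, C, P]
T → fault, evict M, frames [C, P, T]
P → hit
N → fault, evict C, frames [T, P, N]
P → hit
V → fault, evict T, frames [N, P, V]
M → fault, evict N, frames [P, V, M]
T → fault, evict P, frames [V, M, T]
Hits: 5 of 16 references → 5/16 = 0.3125.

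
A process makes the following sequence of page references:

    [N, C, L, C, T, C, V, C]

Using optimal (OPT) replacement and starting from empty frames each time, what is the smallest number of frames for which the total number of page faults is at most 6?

f=1: 8 faults
f=2: 5 faults
f=3: 5 faults
f=4: 5 faults
f=5: 5 faults
Smallest f with faults ≤ 6 is 2.

2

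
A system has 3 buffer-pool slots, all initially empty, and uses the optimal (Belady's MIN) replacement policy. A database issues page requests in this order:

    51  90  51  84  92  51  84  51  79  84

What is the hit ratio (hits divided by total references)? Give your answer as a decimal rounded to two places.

0.50

51: fault, frames {51}
90: fault, frames {51,90}
51: hit
84: fault, frames {51,90,84}
92: fault, evict 90, frames {51,84,92}
51: hit
84: hit
51: hit
79: fault, evict 92, frames {51,84,79}
84: hit
Hits: 5 of 10 references → 5/10 = 0.5000.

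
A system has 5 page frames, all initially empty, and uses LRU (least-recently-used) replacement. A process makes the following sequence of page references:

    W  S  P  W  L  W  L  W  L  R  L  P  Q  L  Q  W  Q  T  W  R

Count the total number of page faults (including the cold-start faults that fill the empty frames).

8

W: fault, frames (W)
S: fault, frames (W S)
P: fault, frames (W S P)
W: hit
L: fault, frames (S P W L)
W: hit
L: hit
W: hit
L: hit
R: fault, frames (S P W L R)
L: hit
P: hit
Q: fault, evict S, frames (W R L P Q)
L: hit
Q: hit
W: hit
Q: hit
T: fault, evict R, frames (P L W Q T)
W: hit
R: fault, evict P, frames (L Q T W R)
Page faults: 8.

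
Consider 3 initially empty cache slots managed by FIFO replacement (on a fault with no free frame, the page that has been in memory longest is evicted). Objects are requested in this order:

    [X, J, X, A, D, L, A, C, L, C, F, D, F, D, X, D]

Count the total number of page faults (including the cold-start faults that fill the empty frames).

X → miss, frames {X}
J → miss, frames {X,J}
X → hit
A → miss, frames {X,J,A}
D → miss, evict X, frames {J,A,D}
L → miss, evict J, frames {A,D,L}
A → hit
C → miss, evict A, frames {D,L,C}
L → hit
C → hit
F → miss, evict D, frames {L,C,F}
D → miss, evict L, frames {C,F,D}
F → hit
D → hit
X → miss, evict C, frames {F,D,X}
D → hit
Page faults: 9.

9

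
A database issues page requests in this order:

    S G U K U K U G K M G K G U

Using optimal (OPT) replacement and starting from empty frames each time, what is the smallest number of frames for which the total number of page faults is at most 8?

f=1: 14 faults
f=2: 8 faults
f=3: 6 faults
f=4: 5 faults
f=5: 5 faults
Smallest f with faults ≤ 8 is 2.

2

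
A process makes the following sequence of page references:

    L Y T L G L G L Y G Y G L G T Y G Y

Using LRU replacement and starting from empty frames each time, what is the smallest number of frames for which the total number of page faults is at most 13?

2

f=1: 18 faults
f=2: 11 faults
f=3: 7 faults
f=4: 4 faults
Smallest f with faults ≤ 13 is 2.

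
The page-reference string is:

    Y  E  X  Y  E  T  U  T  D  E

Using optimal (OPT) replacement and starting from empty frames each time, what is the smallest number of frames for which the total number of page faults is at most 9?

f=1: 10 faults
f=2: 8 faults
f=3: 6 faults
f=4: 6 faults
f=5: 6 faults
f=6: 6 faults
Smallest f with faults ≤ 9 is 2.

2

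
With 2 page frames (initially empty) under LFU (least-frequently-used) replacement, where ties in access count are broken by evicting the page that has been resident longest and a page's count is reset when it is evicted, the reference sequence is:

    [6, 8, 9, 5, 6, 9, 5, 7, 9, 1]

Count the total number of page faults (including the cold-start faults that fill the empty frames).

10

6 -> fault, frames {6}
8 -> fault, frames {6,8}
9 -> fault, evict 6, frames {8,9}
5 -> fault, evict 8, frames {9,5}
6 -> fault, evict 9, frames {5,6}
9 -> fault, evict 5, frames {6,9}
5 -> fault, evict 6, frames {9,5}
7 -> fault, evict 9, frames {5,7}
9 -> fault, evict 5, frames {7,9}
1 -> fault, evict 7, frames {9,1}
Page faults: 10.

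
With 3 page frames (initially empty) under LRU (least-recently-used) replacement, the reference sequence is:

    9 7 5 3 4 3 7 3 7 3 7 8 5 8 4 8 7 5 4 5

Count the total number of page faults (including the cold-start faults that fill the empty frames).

12

9: miss, frames (9)
7: miss, frames (9 7)
5: miss, frames (9 7 5)
3: miss, evict 9, frames (7 5 3)
4: miss, evict 7, frames (5 3 4)
3: hit
7: miss, evict 5, frames (4 3 7)
3: hit
7: hit
3: hit
7: hit
8: miss, evict 4, frames (3 7 8)
5: miss, evict 3, frames (7 8 5)
8: hit
4: miss, evict 7, frames (5 8 4)
8: hit
7: miss, evict 5, frames (4 8 7)
5: miss, evict 4, frames (8 7 5)
4: miss, evict 8, frames (7 5 4)
5: hit
Page faults: 12.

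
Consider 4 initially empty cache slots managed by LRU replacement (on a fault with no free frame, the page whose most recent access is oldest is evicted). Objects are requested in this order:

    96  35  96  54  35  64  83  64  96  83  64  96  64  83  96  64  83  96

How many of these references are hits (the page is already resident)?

12

96 -> fault, frames (96)
35 -> fault, frames (96 35)
96 -> hit
54 -> fault, frames (35 96 54)
35 -> hit
64 -> fault, frames (96 54 35 64)
83 -> fault, evict 96, frames (54 35 64 83)
64 -> hit
96 -> fault, evict 54, frames (35 83 64 96)
83 -> hit
64 -> hit
96 -> hit
64 -> hit
83 -> hit
96 -> hit
64 -> hit
83 -> hit
96 -> hit
Hits: 12.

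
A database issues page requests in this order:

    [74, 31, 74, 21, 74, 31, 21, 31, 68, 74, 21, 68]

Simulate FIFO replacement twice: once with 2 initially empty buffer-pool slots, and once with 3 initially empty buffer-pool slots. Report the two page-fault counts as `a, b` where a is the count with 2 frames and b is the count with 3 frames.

10, 5

2 frames: F F . F F F F . F F F F → 10 faults.
3 frames: F F . F . . . . F F . . → 5 faults.
5 < 10: adding a frame reduced faults, as is typical.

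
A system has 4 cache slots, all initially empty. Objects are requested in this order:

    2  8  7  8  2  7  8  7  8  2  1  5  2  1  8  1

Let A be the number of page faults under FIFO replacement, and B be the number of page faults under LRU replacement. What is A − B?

Under FIFO: F F F . . . . . . . F F F . F . → 7 faults.
Under LRU: F F F . . . . . . . F F . . . . → 5 faults.
A − B = 7 − 5 = 2.

2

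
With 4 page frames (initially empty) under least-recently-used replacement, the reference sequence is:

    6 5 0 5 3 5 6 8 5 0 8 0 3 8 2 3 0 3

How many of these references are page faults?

6 → miss, frames {6}
5 → miss, frames {6,5}
0 → miss, frames {6,5,0}
5 → hit
3 → miss, frames {6,0,5,3}
5 → hit
6 → hit
8 → miss, evict 0, frames {3,5,6,8}
5 → hit
0 → miss, evict 3, frames {6,8,5,0}
8 → hit
0 → hit
3 → miss, evict 6, frames {5,8,0,3}
8 → hit
2 → miss, evict 5, frames {0,3,8,2}
3 → hit
0 → hit
3 → hit
Page faults: 8.

8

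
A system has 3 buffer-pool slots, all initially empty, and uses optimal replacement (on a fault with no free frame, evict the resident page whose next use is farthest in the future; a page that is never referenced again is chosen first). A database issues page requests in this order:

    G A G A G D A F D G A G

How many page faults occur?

5

G: miss, frames (G)
A: miss, frames (G A)
G: hit
A: hit
G: hit
D: miss, frames (G A D)
A: hit
F: miss, evict A, frames (G D F)
D: hit
G: hit
A: miss, evict F, frames (G D A)
G: hit
Page faults: 5.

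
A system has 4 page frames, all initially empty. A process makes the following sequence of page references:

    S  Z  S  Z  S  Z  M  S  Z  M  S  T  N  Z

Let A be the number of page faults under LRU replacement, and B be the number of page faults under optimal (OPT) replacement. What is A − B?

Under LRU: F F . . . . F . . . . F F F → 6 faults.
Under OPT: F F . . . . F . . . . F F . → 5 faults.
A − B = 6 − 5 = 1.

1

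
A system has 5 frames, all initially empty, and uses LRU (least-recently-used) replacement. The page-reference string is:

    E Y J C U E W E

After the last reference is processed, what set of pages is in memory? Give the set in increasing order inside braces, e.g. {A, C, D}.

E → miss, frames {E}
Y → miss, frames {E,Y}
J → miss, frames {E,Y,J}
C → miss, frames {E,Y,J,C}
U → miss, frames {E,Y,J,C,U}
E → hit
W → miss, evict Y, frames {J,C,U,E,W}
E → hit

{C, E, J, U, W}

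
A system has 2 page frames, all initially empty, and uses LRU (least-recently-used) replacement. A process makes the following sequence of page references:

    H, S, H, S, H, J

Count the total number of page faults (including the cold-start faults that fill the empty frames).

H → fault, frames {H}
S → fault, frames {H,S}
H → hit
S → hit
H → hit
J → fault, evict S, frames {H,J}
Page faults: 3.

3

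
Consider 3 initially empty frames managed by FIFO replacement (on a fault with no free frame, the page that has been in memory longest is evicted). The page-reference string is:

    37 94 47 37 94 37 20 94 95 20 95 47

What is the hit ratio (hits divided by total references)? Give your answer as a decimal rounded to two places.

0.58

37 -> miss, frames (37)
94 -> miss, frames (37 94)
47 -> miss, frames (37 94 47)
37 -> hit
94 -> hit
37 -> hit
20 -> miss, evict 37, frames (94 47 20)
94 -> hit
95 -> miss, evict 94, frames (47 20 95)
20 -> hit
95 -> hit
47 -> hit
Hits: 7 of 12 references → 7/12 = 0.5833.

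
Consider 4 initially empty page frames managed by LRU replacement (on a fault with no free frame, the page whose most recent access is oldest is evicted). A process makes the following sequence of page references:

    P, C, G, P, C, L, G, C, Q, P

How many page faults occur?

6

P: fault, frames [P]
C: fault, frames [P, C]
G: fault, frames [P, C, G]
P: hit
C: hit
L: fault, frames [G, P, C, L]
G: hit
C: hit
Q: fault, evict P, frames [L, G, C, Q]
P: fault, evict L, frames [G, C, Q, P]
Page faults: 6.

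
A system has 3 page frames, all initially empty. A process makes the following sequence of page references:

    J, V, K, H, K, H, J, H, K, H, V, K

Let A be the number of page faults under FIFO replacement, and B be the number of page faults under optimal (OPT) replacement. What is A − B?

2

Under FIFO: F F F F . . F . . . F F → 7 faults.
Under OPT: F F F F . . . . . . F . → 5 faults.
A − B = 7 − 5 = 2.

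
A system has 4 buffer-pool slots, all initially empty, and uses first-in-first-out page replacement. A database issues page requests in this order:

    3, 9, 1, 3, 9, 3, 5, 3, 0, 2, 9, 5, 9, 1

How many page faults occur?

3 -> miss, frames (3)
9 -> miss, frames (3 9)
1 -> miss, frames (3 9 1)
3 -> hit
9 -> hit
3 -> hit
5 -> miss, frames (3 9 1 5)
3 -> hit
0 -> miss, evict 3, frames (9 1 5 0)
2 -> miss, evict 9, frames (1 5 0 2)
9 -> miss, evict 1, frames (5 0 2 9)
5 -> hit
9 -> hit
1 -> miss, evict 5, frames (0 2 9 1)
Page faults: 8.

8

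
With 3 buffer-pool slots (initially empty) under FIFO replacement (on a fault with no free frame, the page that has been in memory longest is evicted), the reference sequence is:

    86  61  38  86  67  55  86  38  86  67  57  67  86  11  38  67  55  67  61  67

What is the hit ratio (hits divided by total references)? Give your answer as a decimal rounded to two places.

0.25

86 -> miss, frames [86]
61 -> miss, frames [86, 61]
38 -> miss, frames [86, 61, 38]
86 -> hit
67 -> miss, evict 86, frames [61, 38, 67]
55 -> miss, evict 61, frames [38, 67, 55]
86 -> miss, evict 38, frames [67, 55, 86]
38 -> miss, evict 67, frames [55, 86, 38]
86 -> hit
67 -> miss, evict 55, frames [86, 38, 67]
57 -> miss, evict 86, frames [38, 67, 57]
67 -> hit
86 -> miss, evict 38, frames [67, 57, 86]
11 -> miss, evict 67, frames [57, 86, 11]
38 -> miss, evict 57, frames [86, 11, 38]
67 -> miss, evict 86, frames [11, 38, 67]
55 -> miss, evict 11, frames [38, 67, 55]
67 -> hit
61 -> miss, evict 38, frames [67, 55, 61]
67 -> hit
Hits: 5 of 20 references → 5/20 = 0.2500.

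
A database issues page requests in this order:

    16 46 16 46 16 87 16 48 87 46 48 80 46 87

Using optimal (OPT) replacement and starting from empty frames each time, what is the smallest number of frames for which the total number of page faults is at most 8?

2

f=1: 14 faults
f=2: 7 faults
f=3: 5 faults
f=4: 5 faults
f=5: 5 faults
Smallest f with faults ≤ 8 is 2.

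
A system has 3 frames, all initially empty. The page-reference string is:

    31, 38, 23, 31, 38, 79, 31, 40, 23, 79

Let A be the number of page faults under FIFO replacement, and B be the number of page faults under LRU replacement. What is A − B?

1

Under FIFO: F F F . . F F F F F → 8 faults.
Under LRU: F F F . . F . F F F → 7 faults.
A − B = 8 − 7 = 1.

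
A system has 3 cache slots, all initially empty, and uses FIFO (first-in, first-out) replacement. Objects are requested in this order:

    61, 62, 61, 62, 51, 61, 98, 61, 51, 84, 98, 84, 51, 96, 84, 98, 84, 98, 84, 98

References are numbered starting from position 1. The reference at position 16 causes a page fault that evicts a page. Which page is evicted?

84

pos 1: 61 → miss, frames {61}
pos 2: 62 → miss, frames {61,62}
pos 3: 61 → hit
pos 4: 62 → hit
pos 5: 51 → miss, frames {61,62,51}
pos 6: 61 → hit
pos 7: 98 → miss, evict 61, frames {62,51,98}
pos 8: 61 → miss, evict 62, frames {51,98,61}
pos 9: 51 → hit
pos 10: 84 → miss, evict 51, frames {98,61,84}
pos 11: 98 → hit
pos 12: 84 → hit
pos 13: 51 → miss, evict 98, frames {61,84,51}
pos 14: 96 → miss, evict 61, frames {84,51,96}
pos 15: 84 → hit
pos 16: 98 → miss, evict 84, frames {51,96,98}
At position 16, page 84 is evicted.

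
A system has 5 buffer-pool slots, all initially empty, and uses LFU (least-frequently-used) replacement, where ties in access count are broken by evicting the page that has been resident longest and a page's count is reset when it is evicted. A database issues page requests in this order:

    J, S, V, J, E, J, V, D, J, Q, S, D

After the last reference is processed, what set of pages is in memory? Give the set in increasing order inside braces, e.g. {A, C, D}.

J -> fault, frames [J]
S -> fault, frames [J, S]
V -> fault, frames [J, S, V]
J -> hit
E -> fault, frames [J, S, V, E]
J -> hit
V -> hit
D -> fault, frames [J, S, V, E, D]
J -> hit
Q -> fault, evict S, frames [J, V, E, D, Q]
S -> fault, evict E, frames [J, V, D, Q, S]
D -> hit

{D, J, Q, S, V}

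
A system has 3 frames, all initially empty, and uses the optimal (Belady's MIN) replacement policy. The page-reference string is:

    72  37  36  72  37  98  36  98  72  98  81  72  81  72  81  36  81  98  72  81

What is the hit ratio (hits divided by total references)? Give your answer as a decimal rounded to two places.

72 -> fault, frames (72)
37 -> fault, frames (72 37)
36 -> fault, frames (72 37 36)
72 -> hit
37 -> hit
98 -> fault, evict 37, frames (72 36 98)
36 -> hit
98 -> hit
72 -> hit
98 -> hit
81 -> fault, evict 98, frames (72 36 81)
72 -> hit
81 -> hit
72 -> hit
81 -> hit
36 -> hit
81 -> hit
98 -> fault, evict 36, frames (72 81 98)
72 -> hit
81 -> hit
Hits: 14 of 20 references → 14/20 = 0.7000.

0.70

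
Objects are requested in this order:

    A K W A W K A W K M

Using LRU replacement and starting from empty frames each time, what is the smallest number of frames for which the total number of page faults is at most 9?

f=1: 10 faults
f=2: 9 faults
f=3: 4 faults
f=4: 4 faults
Smallest f with faults ≤ 9 is 2.

2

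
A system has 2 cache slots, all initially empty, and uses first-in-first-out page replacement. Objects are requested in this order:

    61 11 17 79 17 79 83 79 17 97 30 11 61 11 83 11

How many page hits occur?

61: fault, frames {61}
11: fault, frames {61,11}
17: fault, evict 61, frames {11,17}
79: fault, evict 11, frames {17,79}
17: hit
79: hit
83: fault, evict 17, frames {79,83}
79: hit
17: fault, evict 79, frames {83,17}
97: fault, evict 83, frames {17,97}
30: fault, evict 17, frames {97,30}
11: fault, evict 97, frames {30,11}
61: fault, evict 30, frames {11,61}
11: hit
83: fault, evict 11, frames {61,83}
11: fault, evict 61, frames {83,11}
Hits: 4.

4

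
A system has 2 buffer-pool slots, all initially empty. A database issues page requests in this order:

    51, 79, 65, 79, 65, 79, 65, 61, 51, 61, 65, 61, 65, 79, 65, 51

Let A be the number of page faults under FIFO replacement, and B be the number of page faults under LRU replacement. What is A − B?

Under FIFO: F F F . . . . F F . F F . F F F → 10 faults.
Under LRU: F F F . . . . F F . F . . F . F → 8 faults.
A − B = 10 − 8 = 2.

2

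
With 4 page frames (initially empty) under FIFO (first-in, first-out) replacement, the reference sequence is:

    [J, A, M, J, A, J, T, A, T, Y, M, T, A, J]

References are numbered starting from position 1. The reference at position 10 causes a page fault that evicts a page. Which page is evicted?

pos 1: J → fault, frames [J]
pos 2: A → fault, frames [J, A]
pos 3: M → fault, frames [J, A, M]
pos 4: J → hit
pos 5: A → hit
pos 6: J → hit
pos 7: T → fault, frames [J, A, M, T]
pos 8: A → hit
pos 9: T → hit
pos 10: Y → fault, evict J, frames [A, M, T, Y]
At position 10, page J is evicted.

J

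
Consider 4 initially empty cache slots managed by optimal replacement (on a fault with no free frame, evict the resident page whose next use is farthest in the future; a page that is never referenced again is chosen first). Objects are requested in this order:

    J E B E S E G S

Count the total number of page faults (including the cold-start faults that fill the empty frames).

J: fault, frames (J)
E: fault, frames (J E)
B: fault, frames (J E B)
E: hit
S: fault, frames (J E B S)
E: hit
G: fault, evict B, frames (J E S G)
S: hit
Page faults: 5.

5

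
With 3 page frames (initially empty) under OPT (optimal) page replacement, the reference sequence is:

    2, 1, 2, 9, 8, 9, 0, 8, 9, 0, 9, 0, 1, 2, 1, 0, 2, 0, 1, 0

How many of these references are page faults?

2 -> miss, frames [2]
1 -> miss, frames [2, 1]
2 -> hit
9 -> miss, frames [2, 1, 9]
8 -> miss, evict 2, frames [1, 9, 8]
9 -> hit
0 -> miss, evict 1, frames [9, 8, 0]
8 -> hit
9 -> hit
0 -> hit
9 -> hit
0 -> hit
1 -> miss, evict 8, frames [9, 0, 1]
2 -> miss, evict 9, frames [0, 1, 2]
1 -> hit
0 -> hit
2 -> hit
0 -> hit
1 -> hit
0 -> hit
Page faults: 7.

7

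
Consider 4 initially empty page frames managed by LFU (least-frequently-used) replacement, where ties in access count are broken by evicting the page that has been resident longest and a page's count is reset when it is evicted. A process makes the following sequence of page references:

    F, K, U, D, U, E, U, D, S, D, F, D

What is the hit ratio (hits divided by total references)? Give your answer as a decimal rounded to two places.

0.42

F -> miss, frames (F)
K -> miss, frames (F K)
U -> miss, frames (F K U)
D -> miss, frames (F K U D)
U -> hit
E -> miss, evict F, frames (K U D E)
U -> hit
D -> hit
S -> miss, evict K, frames (U D E S)
D -> hit
F -> miss, evict E, frames (U D S F)
D -> hit
Hits: 5 of 12 references → 5/12 = 0.4167.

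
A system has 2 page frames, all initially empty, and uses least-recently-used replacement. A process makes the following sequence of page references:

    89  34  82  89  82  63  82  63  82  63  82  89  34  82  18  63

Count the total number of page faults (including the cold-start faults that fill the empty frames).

89 -> miss, frames {89}
34 -> miss, frames {89,34}
82 -> miss, evict 89, frames {34,82}
89 -> miss, evict 34, frames {82,89}
82 -> hit
63 -> miss, evict 89, frames {82,63}
82 -> hit
63 -> hit
82 -> hit
63 -> hit
82 -> hit
89 -> miss, evict 63, frames {82,89}
34 -> miss, evict 82, frames {89,34}
82 -> miss, evict 89, frames {34,82}
18 -> miss, evict 34, frames {82,18}
63 -> miss, evict 82, frames {18,63}
Page faults: 10.

10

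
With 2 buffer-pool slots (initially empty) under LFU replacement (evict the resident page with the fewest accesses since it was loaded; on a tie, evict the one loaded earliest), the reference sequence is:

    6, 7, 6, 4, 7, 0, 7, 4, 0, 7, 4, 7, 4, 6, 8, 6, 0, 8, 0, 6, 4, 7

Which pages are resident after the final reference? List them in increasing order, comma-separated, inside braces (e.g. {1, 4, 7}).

6 -> miss, frames [6]
7 -> miss, frames [6, 7]
6 -> hit
4 -> miss, evict 7, frames [6, 4]
7 -> miss, evict 4, frames [6, 7]
0 -> miss, evict 7, frames [6, 0]
7 -> miss, evict 0, frames [6, 7]
4 -> miss, evict 7, frames [6, 4]
0 -> miss, evict 4, frames [6, 0]
7 -> miss, evict 0, frames [6, 7]
4 -> miss, evict 7, frames [6, 4]
7 -> miss, evict 4, frames [6, 7]
4 -> miss, evict 7, frames [6, 4]
6 -> hit
8 -> miss, evict 4, frames [6, 8]
6 -> hit
0 -> miss, evict 8, frames [6, 0]
8 -> miss, evict 0, frames [6, 8]
0 -> miss, evict 8, frames [6, 0]
6 -> hit
4 -> miss, evict 0, frames [6, 4]
7 -> miss, evict 4, frames [6, 7]

{6, 7}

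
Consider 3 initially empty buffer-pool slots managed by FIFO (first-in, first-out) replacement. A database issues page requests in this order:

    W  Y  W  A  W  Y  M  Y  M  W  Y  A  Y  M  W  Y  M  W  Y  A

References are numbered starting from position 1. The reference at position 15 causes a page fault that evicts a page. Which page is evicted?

pos 1: W → miss, frames [W]
pos 2: Y → miss, frames [W, Y]
pos 3: W → hit
pos 4: A → miss, frames [W, Y, A]
pos 5: W → hit
pos 6: Y → hit
pos 7: M → miss, evict W, frames [Y, A, M]
pos 8: Y → hit
pos 9: M → hit
pos 10: W → miss, evict Y, frames [A, M, W]
pos 11: Y → miss, evict A, frames [M, W, Y]
pos 12: A → miss, evict M, frames [W, Y, A]
pos 13: Y → hit
pos 14: M → miss, evict W, frames [Y, A, M]
pos 15: W → miss, evict Y, frames [A, M, W]
At position 15, page Y is evicted.

Y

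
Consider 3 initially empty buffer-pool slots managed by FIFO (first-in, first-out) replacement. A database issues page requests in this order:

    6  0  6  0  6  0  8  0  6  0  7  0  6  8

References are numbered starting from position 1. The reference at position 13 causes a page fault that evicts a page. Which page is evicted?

pos 1: 6: miss, frames {6}
pos 2: 0: miss, frames {6,0}
pos 3: 6: hit
pos 4: 0: hit
pos 5: 6: hit
pos 6: 0: hit
pos 7: 8: miss, frames {6,0,8}
pos 8: 0: hit
pos 9: 6: hit
pos 10: 0: hit
pos 11: 7: miss, evict 6, frames {0,8,7}
pos 12: 0: hit
pos 13: 6: miss, evict 0, frames {8,7,6}
At position 13, page 0 is evicted.

0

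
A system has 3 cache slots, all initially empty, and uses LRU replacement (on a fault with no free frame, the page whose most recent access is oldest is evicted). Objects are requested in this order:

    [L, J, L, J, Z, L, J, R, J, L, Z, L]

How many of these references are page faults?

L -> miss, frames [L]
J -> miss, frames [L, J]
L -> hit
J -> hit
Z -> miss, frames [L, J, Z]
L -> hit
J -> hit
R -> miss, evict Z, frames [L, J, R]
J -> hit
L -> hit
Z -> miss, evict R, frames [J, L, Z]
L -> hit
Page faults: 5.

5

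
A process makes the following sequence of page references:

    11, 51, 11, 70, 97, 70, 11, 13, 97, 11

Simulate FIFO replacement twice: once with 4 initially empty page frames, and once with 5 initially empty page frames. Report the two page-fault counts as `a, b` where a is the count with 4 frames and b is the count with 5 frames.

4 frames: F F . F F . . F . F → 6 faults.
5 frames: F F . F F . . F . . → 5 faults.
5 < 6: adding a frame reduced faults, as is typical.

6, 5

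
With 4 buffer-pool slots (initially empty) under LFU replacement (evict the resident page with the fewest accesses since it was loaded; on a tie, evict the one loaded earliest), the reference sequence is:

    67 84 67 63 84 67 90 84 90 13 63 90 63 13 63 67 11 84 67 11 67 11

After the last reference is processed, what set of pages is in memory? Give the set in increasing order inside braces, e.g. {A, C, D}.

67 → miss, frames {67}
84 → miss, frames {67,84}
67 → hit
63 → miss, frames {67,84,63}
84 → hit
67 → hit
90 → miss, frames {67,84,63,90}
84 → hit
90 → hit
13 → miss, evict 63, frames {67,84,90,13}
63 → miss, evict 13, frames {67,84,90,63}
90 → hit
63 → hit
13 → miss, evict 63, frames {67,84,90,13}
63 → miss, evict 13, frames {67,84,90,63}
67 → hit
11 → miss, evict 63, frames {67,84,90,11}
84 → hit
67 → hit
11 → hit
67 → hit
11 → hit

{11, 67, 84, 90}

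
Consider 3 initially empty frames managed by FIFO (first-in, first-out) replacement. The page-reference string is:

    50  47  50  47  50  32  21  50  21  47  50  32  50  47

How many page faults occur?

50 -> miss, frames (50)
47 -> miss, frames (50 47)
50 -> hit
47 -> hit
50 -> hit
32 -> miss, frames (50 47 32)
21 -> miss, evict 50, frames (47 32 21)
50 -> miss, evict 47, frames (32 21 50)
21 -> hit
47 -> miss, evict 32, frames (21 50 47)
50 -> hit
32 -> miss, evict 21, frames (50 47 32)
50 -> hit
47 -> hit
Page faults: 7.

7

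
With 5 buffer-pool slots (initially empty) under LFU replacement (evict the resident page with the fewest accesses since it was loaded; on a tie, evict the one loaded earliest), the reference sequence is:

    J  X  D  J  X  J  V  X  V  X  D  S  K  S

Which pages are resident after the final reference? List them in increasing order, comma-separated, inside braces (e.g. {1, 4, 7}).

{D, J, S, V, X}

J: miss, frames (J)
X: miss, frames (J X)
D: miss, frames (J X D)
J: hit
X: hit
J: hit
V: miss, frames (J X D V)
X: hit
V: hit
X: hit
D: hit
S: miss, frames (J X D V S)
K: miss, evict S, frames (J X D V K)
S: miss, evict K, frames (J X D V S)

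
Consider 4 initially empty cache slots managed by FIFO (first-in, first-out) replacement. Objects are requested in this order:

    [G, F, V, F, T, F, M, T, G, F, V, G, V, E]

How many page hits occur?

5

G: miss, frames (G)
F: miss, frames (G F)
V: miss, frames (G F V)
F: hit
T: miss, frames (G F V T)
F: hit
M: miss, evict G, frames (F V T M)
T: hit
G: miss, evict F, frames (V T M G)
F: miss, evict V, frames (T M G F)
V: miss, evict T, frames (M G F V)
G: hit
V: hit
E: miss, evict M, frames (G F V E)
Hits: 5.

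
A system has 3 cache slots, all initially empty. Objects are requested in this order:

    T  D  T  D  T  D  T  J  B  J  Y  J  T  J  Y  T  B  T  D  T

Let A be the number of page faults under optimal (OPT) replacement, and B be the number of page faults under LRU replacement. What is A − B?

-1

Under OPT: F F . . . . . F F . F . . . . . F . F . → 7 faults.
Under LRU: F F . . . . . F F . F . F . . . F . F . → 8 faults.
A − B = 7 − 8 = -1.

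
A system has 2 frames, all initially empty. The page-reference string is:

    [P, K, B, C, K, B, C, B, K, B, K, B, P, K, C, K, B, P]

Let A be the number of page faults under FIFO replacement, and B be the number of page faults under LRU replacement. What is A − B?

Under FIFO: F F F F F F F . F F . . F F F . F F → 14 faults.
Under LRU: F F F F F F F . F . . . F F F . F F → 13 faults.
A − B = 14 − 13 = 1.

1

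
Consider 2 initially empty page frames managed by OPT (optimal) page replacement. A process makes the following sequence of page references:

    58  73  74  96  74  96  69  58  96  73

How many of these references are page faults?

58 -> miss, frames (58)
73 -> miss, frames (58 73)
74 -> miss, evict 73, frames (58 74)
96 -> miss, evict 58, frames (74 96)
74 -> hit
96 -> hit
69 -> miss, evict 74, frames (96 69)
58 -> miss, evict 69, frames (96 58)
96 -> hit
73 -> miss, evict 58, frames (96 73)
Page faults: 7.

7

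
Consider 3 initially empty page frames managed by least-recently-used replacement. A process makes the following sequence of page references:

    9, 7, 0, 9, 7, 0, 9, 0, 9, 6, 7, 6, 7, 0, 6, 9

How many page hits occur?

9 -> fault, frames {9}
7 -> fault, frames {9,7}
0 -> fault, frames {9,7,0}
9 -> hit
7 -> hit
0 -> hit
9 -> hit
0 -> hit
9 -> hit
6 -> fault, evict 7, frames {0,9,6}
7 -> fault, evict 0, frames {9,6,7}
6 -> hit
7 -> hit
0 -> fault, evict 9, frames {6,7,0}
6 -> hit
9 -> fault, evict 7, frames {0,6,9}
Hits: 9.

9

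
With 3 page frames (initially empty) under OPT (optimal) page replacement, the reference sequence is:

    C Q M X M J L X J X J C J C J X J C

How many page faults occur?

C: fault, frames {C}
Q: fault, frames {C,Q}
M: fault, frames {C,Q,M}
X: fault, evict Q, frames {C,M,X}
M: hit
J: fault, evict M, frames {C,X,J}
L: fault, evict C, frames {X,J,L}
X: hit
J: hit
X: hit
J: hit
C: fault, evict L, frames {X,J,C}
J: hit
C: hit
J: hit
X: hit
J: hit
C: hit
Page faults: 7.

7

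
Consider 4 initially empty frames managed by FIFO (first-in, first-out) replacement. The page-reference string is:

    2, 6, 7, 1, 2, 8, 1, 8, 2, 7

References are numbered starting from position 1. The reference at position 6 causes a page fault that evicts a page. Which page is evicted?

2

pos 1: 2: miss, frames [2]
pos 2: 6: miss, frames [2, 6]
pos 3: 7: miss, frames [2, 6, 7]
pos 4: 1: miss, frames [2, 6, 7, 1]
pos 5: 2: hit
pos 6: 8: miss, evict 2, frames [6, 7, 1, 8]
At position 6, page 2 is evicted.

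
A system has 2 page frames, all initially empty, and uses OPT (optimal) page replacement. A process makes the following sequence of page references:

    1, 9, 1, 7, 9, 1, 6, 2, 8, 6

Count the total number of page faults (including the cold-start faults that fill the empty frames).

1 → fault, frames (1)
9 → fault, frames (1 9)
1 → hit
7 → fault, evict 1, frames (9 7)
9 → hit
1 → fault, evict 7, frames (9 1)
6 → fault, evict 1, frames (9 6)
2 → fault, evict 9, frames (6 2)
8 → fault, evict 2, frames (6 8)
6 → hit
Page faults: 7.

7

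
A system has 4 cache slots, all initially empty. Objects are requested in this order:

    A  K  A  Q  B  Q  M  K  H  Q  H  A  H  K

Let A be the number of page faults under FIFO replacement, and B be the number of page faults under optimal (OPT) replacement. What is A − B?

2

Under FIFO: F F . F F . F . F . . F . F → 8 faults.
Under OPT: F F . F F . F . F . . . . . → 6 faults.
A − B = 8 − 6 = 2.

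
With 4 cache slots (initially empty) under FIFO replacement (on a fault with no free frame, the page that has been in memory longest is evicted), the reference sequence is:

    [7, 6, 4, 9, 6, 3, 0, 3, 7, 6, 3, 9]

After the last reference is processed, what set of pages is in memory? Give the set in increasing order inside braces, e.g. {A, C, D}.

{0, 6, 7, 9}

7 -> miss, frames (7)
6 -> miss, frames (7 6)
4 -> miss, frames (7 6 4)
9 -> miss, frames (7 6 4 9)
6 -> hit
3 -> miss, evict 7, frames (6 4 9 3)
0 -> miss, evict 6, frames (4 9 3 0)
3 -> hit
7 -> miss, evict 4, frames (9 3 0 7)
6 -> miss, evict 9, frames (3 0 7 6)
3 -> hit
9 -> miss, evict 3, frames (0 7 6 9)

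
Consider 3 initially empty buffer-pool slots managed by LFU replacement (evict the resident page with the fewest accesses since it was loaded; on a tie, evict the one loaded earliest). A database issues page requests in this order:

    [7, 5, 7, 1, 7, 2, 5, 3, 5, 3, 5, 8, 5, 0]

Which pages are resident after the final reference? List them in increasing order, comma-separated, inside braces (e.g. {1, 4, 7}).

7: fault, frames [7]
5: fault, frames [7, 5]
7: hit
1: fault, frames [7, 5, 1]
7: hit
2: fault, evict 5, frames [7, 1, 2]
5: fault, evict 1, frames [7, 2, 5]
3: fault, evict 2, frames [7, 5, 3]
5: hit
3: hit
5: hit
8: fault, evict 3, frames [7, 5, 8]
5: hit
0: fault, evict 8, frames [7, 5, 0]

{0, 5, 7}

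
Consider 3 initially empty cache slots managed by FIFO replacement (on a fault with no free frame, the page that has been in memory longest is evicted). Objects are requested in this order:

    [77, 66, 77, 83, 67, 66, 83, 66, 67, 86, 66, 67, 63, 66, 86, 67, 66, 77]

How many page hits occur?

77 -> fault, frames [77]
66 -> fault, frames [77, 66]
77 -> hit
83 -> fault, frames [77, 66, 83]
67 -> fault, evict 77, frames [66, 83, 67]
66 -> hit
83 -> hit
66 -> hit
67 -> hit
86 -> fault, evict 66, frames [83, 67, 86]
66 -> fault, evict 83, frames [67, 86, 66]
67 -> hit
63 -> fault, evict 67, frames [86, 66, 63]
66 -> hit
86 -> hit
67 -> fault, evict 86, frames [66, 63, 67]
66 -> hit
77 -> fault, evict 66, frames [63, 67, 77]
Hits: 9.

9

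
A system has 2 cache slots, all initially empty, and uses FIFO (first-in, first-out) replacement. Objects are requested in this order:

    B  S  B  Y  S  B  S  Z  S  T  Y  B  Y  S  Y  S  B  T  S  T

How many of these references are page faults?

14

B -> fault, frames [B]
S -> fault, frames [B, S]
B -> hit
Y -> fault, evict B, frames [S, Y]
S -> hit
B -> fault, evict S, frames [Y, B]
S -> fault, evict Y, frames [B, S]
Z -> fault, evict B, frames [S, Z]
S -> hit
T -> fault, evict S, frames [Z, T]
Y -> fault, evict Z, frames [T, Y]
B -> fault, evict T, frames [Y, B]
Y -> hit
S -> fault, evict Y, frames [B, S]
Y -> fault, evict B, frames [S, Y]
S -> hit
B -> fault, evict S, frames [Y, B]
T -> fault, evict Y, frames [B, T]
S -> fault, evict B, frames [T, S]
T -> hit
Page faults: 14.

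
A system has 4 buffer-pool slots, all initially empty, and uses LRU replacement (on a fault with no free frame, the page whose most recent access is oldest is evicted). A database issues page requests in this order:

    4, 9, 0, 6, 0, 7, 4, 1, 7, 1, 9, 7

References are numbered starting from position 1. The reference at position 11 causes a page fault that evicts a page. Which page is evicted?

0

pos 1: 4 → miss, frames [4]
pos 2: 9 → miss, frames [4, 9]
pos 3: 0 → miss, frames [4, 9, 0]
pos 4: 6 → miss, frames [4, 9, 0, 6]
pos 5: 0 → hit
pos 6: 7 → miss, evict 4, frames [9, 6, 0, 7]
pos 7: 4 → miss, evict 9, frames [6, 0, 7, 4]
pos 8: 1 → miss, evict 6, frames [0, 7, 4, 1]
pos 9: 7 → hit
pos 10: 1 → hit
pos 11: 9 → miss, evict 0, frames [4, 7, 1, 9]
At position 11, page 0 is evicted.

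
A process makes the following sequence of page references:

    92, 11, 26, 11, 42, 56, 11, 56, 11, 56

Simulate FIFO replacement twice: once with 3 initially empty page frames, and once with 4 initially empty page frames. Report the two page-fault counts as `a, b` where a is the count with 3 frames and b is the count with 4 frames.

3 frames: F F F . F F F . . . → 6 faults.
4 frames: F F F . F F . . . . → 5 faults.
5 < 6: adding a frame reduced faults, as is typical.

6, 5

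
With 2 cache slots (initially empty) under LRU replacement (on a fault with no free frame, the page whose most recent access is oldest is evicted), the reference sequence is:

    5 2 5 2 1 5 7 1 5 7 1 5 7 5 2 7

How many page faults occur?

5 → fault, frames (5)
2 → fault, frames (5 2)
5 → hit
2 → hit
1 → fault, evict 5, frames (2 1)
5 → fault, evict 2, frames (1 5)
7 → fault, evict 1, frames (5 7)
1 → fault, evict 5, frames (7 1)
5 → fault, evict 7, frames (1 5)
7 → fault, evict 1, frames (5 7)
1 → fault, evict 5, frames (7 1)
5 → fault, evict 7, frames (1 5)
7 → fault, evict 1, frames (5 7)
5 → hit
2 → fault, evict 7, frames (5 2)
7 → fault, evict 5, frames (2 7)
Page faults: 13.

13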